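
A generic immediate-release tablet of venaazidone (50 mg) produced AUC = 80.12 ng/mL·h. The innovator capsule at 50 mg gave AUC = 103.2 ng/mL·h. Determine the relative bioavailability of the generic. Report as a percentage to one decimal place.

F_rel = 77.6%

F_rel = (AUC_test/D_test) / (AUC_ref/D_ref)
      = (80.12/50) / (103.2/50)
      = 1.6024 / 2.064 = 0.7764 = 77.64%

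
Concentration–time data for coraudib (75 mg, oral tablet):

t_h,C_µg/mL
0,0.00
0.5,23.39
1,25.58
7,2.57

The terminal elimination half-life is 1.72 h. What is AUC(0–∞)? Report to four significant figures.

Trapezoidal AUC_0→7:
  [0→0.5]: (0.00+23.39)/2 × 0.5 = 5.8475
  [0.5→1]: (23.39+25.58)/2 × 0.5 = 12.2425
  [1→7]: (25.58+2.57)/2 × 6 = 84.45
  Sum = 102.54 µg/mL·h
k_e = ln2 / t½ = 0.693147 / 1.72 = 0.4030 h^-1
Extrapolated tail: C_last / k_e = 2.57 / 0.403 = 6.377
AUC_0→∞ = 102.54 + 6.377 = 108.917 µg/mL·h

AUC = 108.9 µg/mL·h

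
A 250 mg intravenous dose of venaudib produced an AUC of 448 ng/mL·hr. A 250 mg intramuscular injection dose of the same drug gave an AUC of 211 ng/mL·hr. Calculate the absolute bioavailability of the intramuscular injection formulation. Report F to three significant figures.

F = (AUC_ev / D_ev) / (AUC_iv / D_iv)
  = (211/250) / (448/250)
  = 0.844 / 1.792 = 0.4710

F = 0.471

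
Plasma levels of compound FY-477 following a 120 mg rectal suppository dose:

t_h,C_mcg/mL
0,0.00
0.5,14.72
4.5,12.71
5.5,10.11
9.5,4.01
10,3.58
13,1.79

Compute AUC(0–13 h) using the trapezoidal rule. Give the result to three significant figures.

Trapezoidal AUC_0→13:
  [0→0.5]: (0.00+14.72)/2 × 0.5 = 3.68
  [0.5→4.5]: (14.72+12.71)/2 × 4 = 54.86
  [4.5→5.5]: (12.71+10.11)/2 × 1 = 11.41
  [5.5→9.5]: (10.11+4.01)/2 × 4 = 28.24
  [9.5→10]: (4.01+3.58)/2 × 0.5 = 1.8975
  [10→13]: (3.58+1.79)/2 × 3 = 8.055
  Sum = 108.1425 mcg/mL·h

AUC = 108 mcg/mL·h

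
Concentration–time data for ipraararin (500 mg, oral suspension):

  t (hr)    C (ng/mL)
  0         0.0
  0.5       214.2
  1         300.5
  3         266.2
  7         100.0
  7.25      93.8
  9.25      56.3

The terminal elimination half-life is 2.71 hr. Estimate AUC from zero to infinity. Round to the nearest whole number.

Trapezoidal AUC_0→9.25:
  [0→0.5]: (0.0+214.2)/2 × 0.5 = 53.55
  [0.5→1]: (214.2+300.5)/2 × 0.5 = 128.675
  [1→3]: (300.5+266.2)/2 × 2 = 566.7
  [3→7]: (266.2+100.0)/2 × 4 = 732.4
  [7→7.25]: (100.0+93.8)/2 × 0.25 = 24.225
  [7.25→9.25]: (93.8+56.3)/2 × 2 = 150.1
  Sum = 1655.65 ng/mL·hr
k_e = ln2 / t½ = 0.693147 / 2.71 = 0.2558 hr^-1
Extrapolated tail: C_last / k_e = 56.3 / 0.2558 = 220.094
AUC_0→∞ = 1655.65 + 220.094 = 1875.744 ng/mL·hr

AUC = 1876 ng/mL·hr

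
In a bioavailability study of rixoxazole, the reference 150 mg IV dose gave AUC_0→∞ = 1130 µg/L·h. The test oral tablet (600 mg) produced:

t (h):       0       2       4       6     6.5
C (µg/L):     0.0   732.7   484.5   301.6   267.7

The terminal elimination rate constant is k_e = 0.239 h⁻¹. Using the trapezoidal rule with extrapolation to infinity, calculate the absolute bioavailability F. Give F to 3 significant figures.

Trapezoidal AUC_0→6.5 (oral tablet):
  [0→2]: (0.0+732.7)/2 × 2 = 732.7
  [2→4]: (732.7+484.5)/2 × 2 = 1217.2
  [4→6]: (484.5+301.6)/2 × 2 = 786.1
  [6→6.5]: (301.6+267.7)/2 × 0.5 = 142.325
  Sum = 2878.325 µg/L·h
Tail: C_last/k_e = 267.7/0.239 = 1120.084
AUC_0→∞ (oral tablet) = 2878.325 + 1120.084 = 3998.409 µg/L·h
F = (AUC_ev/D_ev)/(AUC_iv/D_iv) = (3998.409/600)/(1130/150) = 6.664015/7.53333 = 0.8846

F = 0.885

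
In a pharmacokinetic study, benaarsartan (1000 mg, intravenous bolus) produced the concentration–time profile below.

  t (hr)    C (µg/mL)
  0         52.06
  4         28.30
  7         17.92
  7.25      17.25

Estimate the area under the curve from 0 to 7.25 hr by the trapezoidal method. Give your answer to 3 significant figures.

AUC = 234 µg/mL·hr

Trapezoidal AUC_0→7.25:
  [0→4]: (52.06+28.30)/2 × 4 = 160.72
  [4→7]: (28.30+17.92)/2 × 3 = 69.33
  [7→7.25]: (17.92+17.25)/2 × 0.25 = 4.39625
  Sum = 234.44625 µg/mL·hr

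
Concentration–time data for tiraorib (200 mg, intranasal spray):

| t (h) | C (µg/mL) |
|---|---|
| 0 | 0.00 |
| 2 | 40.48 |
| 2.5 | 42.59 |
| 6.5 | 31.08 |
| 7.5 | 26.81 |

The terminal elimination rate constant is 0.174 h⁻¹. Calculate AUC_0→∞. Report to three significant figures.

AUC = 392 µg/mL·h

Trapezoidal AUC_0→7.5:
  [0→2]: (0.00+40.48)/2 × 2 = 40.48
  [2→2.5]: (40.48+42.59)/2 × 0.5 = 20.7675
  [2.5→6.5]: (42.59+31.08)/2 × 4 = 147.34
  [6.5→7.5]: (31.08+26.81)/2 × 1 = 28.945
  Sum = 237.5325 µg/mL·h
Extrapolated tail: C_last / k_e = 26.81 / 0.174 = 154.080
AUC_0→∞ = 237.5325 + 154.080 = 391.6125 µg/mL·h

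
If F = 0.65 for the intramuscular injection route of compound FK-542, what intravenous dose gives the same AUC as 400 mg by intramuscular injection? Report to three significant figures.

Systemic exposure from an extravascular dose = F × D_ev, so the equivalent IV dose is F × D_ev.
D_iv = F × D_ev = 0.65 × 400 = 260 mg

D_iv = 260 mg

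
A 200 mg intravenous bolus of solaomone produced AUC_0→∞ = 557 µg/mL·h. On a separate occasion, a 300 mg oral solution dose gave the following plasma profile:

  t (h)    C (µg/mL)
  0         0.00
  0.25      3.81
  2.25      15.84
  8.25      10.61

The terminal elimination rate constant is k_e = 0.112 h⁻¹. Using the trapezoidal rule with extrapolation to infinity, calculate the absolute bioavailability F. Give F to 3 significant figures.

Trapezoidal AUC_0→8.25 (oral solution):
  [0→0.25]: (0.00+3.81)/2 × 0.25 = 0.47625
  [0.25→2.25]: (3.81+15.84)/2 × 2 = 19.65
  [2.25→8.25]: (15.84+10.61)/2 × 6 = 79.35
  Sum = 99.47625 µg/mL·h
Tail: C_last/k_e = 10.61/0.112 = 94.732
AUC_0→∞ (oral solution) = 99.47625 + 94.732 = 194.20825 µg/mL·h
F = (AUC_ev/D_ev)/(AUC_iv/D_iv) = (194.20825/300)/(557/200) = 0.647361/2.785 = 0.2324

F = 0.232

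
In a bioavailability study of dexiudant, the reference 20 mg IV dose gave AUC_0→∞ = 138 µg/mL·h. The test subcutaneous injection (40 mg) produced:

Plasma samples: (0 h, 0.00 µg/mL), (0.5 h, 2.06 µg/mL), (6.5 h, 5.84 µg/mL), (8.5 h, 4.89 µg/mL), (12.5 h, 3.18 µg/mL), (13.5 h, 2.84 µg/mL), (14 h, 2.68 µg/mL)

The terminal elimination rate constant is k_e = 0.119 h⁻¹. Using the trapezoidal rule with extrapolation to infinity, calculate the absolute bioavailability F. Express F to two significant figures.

F = 0.28

Trapezoidal AUC_0→14 (subcutaneous injection):
  [0→0.5]: (0.00+2.06)/2 × 0.5 = 0.515
  [0.5→6.5]: (2.06+5.84)/2 × 6 = 23.7
  [6.5→8.5]: (5.84+4.89)/2 × 2 = 10.73
  [8.5→12.5]: (4.89+3.18)/2 × 4 = 16.14
  [12.5→13.5]: (3.18+2.84)/2 × 1 = 3.01
  [13.5→14]: (2.84+2.68)/2 × 0.5 = 1.38
  Sum = 55.475 µg/mL·h
Tail: C_last/k_e = 2.68/0.119 = 22.521
AUC_0→∞ (subcutaneous injection) = 55.475 + 22.521 = 77.996 µg/mL·h
F = (AUC_ev/D_ev)/(AUC_iv/D_iv) = (77.996/40)/(138/20) = 1.9499/6.9 = 0.2826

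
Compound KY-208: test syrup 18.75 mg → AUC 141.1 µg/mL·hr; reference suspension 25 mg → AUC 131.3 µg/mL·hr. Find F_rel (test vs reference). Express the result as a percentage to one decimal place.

F_rel = 143.3%

F_rel = (AUC_test/D_test) / (AUC_ref/D_ref)
      = (141.1/18.75) / (131.3/25)
      = 7.52533 / 5.252 = 1.4329 = 143.29%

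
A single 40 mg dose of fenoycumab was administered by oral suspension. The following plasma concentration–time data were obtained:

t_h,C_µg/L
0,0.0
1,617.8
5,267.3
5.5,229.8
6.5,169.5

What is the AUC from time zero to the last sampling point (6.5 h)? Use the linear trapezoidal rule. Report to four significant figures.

AUC = 2403 µg/L·h

Trapezoidal AUC_0→6.5:
  [0→1]: (0.0+617.8)/2 × 1 = 308.9
  [1→5]: (617.8+267.3)/2 × 4 = 1770.2
  [5→5.5]: (267.3+229.8)/2 × 0.5 = 124.275
  [5.5→6.5]: (229.8+169.5)/2 × 1 = 199.65
  Sum = 2403.025 µg/L·h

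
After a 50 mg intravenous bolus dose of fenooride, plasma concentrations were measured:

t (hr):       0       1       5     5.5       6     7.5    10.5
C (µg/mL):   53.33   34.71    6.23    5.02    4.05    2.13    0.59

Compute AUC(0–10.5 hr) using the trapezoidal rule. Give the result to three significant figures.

Trapezoidal AUC_0→10.5:
  [0→1]: (53.33+34.71)/2 × 1 = 44.02
  [1→5]: (34.71+6.23)/2 × 4 = 81.88
  [5→5.5]: (6.23+5.02)/2 × 0.5 = 2.8125
  [5.5→6]: (5.02+4.05)/2 × 0.5 = 2.2675
  [6→7.5]: (4.05+2.13)/2 × 1.5 = 4.635
  [7.5→10.5]: (2.13+0.59)/2 × 3 = 4.08
  Sum = 139.695 µg/mL·hr

AUC = 140 µg/mL·hr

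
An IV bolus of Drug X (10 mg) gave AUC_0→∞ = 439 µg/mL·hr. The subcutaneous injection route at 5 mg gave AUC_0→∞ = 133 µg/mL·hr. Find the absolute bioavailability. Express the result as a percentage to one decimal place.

F = 60.6%

F = (AUC_ev / D_ev) / (AUC_iv / D_iv)
  = (133/5) / (439/10)
  = 26.6 / 43.9 = 0.6059
  = 60.59%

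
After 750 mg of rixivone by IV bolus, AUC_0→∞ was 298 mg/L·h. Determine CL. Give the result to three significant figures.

CL = 2.52 L/h

CL = Dose_iv / AUC_0→∞
   = 750 / 298 = 2.51678 L/h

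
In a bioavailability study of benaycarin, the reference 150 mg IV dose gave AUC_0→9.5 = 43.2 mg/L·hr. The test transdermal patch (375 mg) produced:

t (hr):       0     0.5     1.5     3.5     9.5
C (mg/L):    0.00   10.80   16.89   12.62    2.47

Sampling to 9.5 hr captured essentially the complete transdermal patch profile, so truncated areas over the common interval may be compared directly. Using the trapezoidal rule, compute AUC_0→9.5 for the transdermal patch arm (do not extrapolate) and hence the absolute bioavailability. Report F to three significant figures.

Trapezoidal AUC_0→9.5 (transdermal patch):
  [0→0.5]: (0.00+10.80)/2 × 0.5 = 2.7
  [0.5→1.5]: (10.80+16.89)/2 × 1 = 13.845
  [1.5→3.5]: (16.89+12.62)/2 × 2 = 29.51
  [3.5→9.5]: (12.62+2.47)/2 × 6 = 45.27
  Sum = 91.325 mg/L·hr
F = (AUC_ev/D_ev)/(AUC_iv/D_iv) = (91.325/375)/(43.2/150) = 0.243533/0.288 = 0.8456

F = 0.846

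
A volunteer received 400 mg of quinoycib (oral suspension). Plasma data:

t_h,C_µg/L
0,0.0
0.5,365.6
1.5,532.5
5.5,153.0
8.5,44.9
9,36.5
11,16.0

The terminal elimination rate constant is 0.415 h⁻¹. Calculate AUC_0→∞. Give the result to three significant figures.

AUC = 2320 µg/L·h

Trapezoidal AUC_0→11:
  [0→0.5]: (0.0+365.6)/2 × 0.5 = 91.4
  [0.5→1.5]: (365.6+532.5)/2 × 1 = 449.05
  [1.5→5.5]: (532.5+153.0)/2 × 4 = 1371.0
  [5.5→8.5]: (153.0+44.9)/2 × 3 = 296.85
  [8.5→9]: (44.9+36.5)/2 × 0.5 = 20.35
  [9→11]: (36.5+16.0)/2 × 2 = 52.5
  Sum = 2281.15 µg/L·h
Extrapolated tail: C_last / k_e = 16.0 / 0.415 = 38.554
AUC_0→∞ = 2281.15 + 38.554 = 2319.704 µg/L·h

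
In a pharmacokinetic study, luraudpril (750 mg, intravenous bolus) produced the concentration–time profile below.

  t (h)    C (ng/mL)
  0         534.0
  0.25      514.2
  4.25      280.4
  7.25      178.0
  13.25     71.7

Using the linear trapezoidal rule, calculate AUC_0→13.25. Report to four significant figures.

Trapezoidal AUC_0→13.25:
  [0→0.25]: (534.0+514.2)/2 × 0.25 = 131.025
  [0.25→4.25]: (514.2+280.4)/2 × 4 = 1589.2
  [4.25→7.25]: (280.4+178.0)/2 × 3 = 687.6
  [7.25→13.25]: (178.0+71.7)/2 × 6 = 749.1
  Sum = 3156.925 ng/mL·h

AUC = 3157 ng/mL·h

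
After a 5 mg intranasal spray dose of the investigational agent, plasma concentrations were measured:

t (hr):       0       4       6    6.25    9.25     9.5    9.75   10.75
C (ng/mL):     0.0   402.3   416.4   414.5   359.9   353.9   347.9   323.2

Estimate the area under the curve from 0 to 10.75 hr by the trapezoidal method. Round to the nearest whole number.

AUC = 3401 ng/mL·hr

Trapezoidal AUC_0→10.75:
  [0→4]: (0.0+402.3)/2 × 4 = 804.6
  [4→6]: (402.3+416.4)/2 × 2 = 818.7
  [6→6.25]: (416.4+414.5)/2 × 0.25 = 103.8625
  [6.25→9.25]: (414.5+359.9)/2 × 3 = 1161.6
  [9.25→9.5]: (359.9+353.9)/2 × 0.25 = 89.225
  [9.5→9.75]: (353.9+347.9)/2 × 0.25 = 87.725
  [9.75→10.75]: (347.9+323.2)/2 × 1 = 335.55
  Sum = 3401.2625 ng/mL·hr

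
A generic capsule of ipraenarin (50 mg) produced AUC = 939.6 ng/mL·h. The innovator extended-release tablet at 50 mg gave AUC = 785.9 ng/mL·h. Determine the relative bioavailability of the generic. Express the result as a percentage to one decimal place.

F_rel = 119.6%

F_rel = (AUC_test/D_test) / (AUC_ref/D_ref)
      = (939.6/50) / (785.9/50)
      = 18.792 / 15.718 = 1.1956 = 119.56%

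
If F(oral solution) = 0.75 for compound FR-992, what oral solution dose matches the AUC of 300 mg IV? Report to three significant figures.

D_oral = 400 mg

For equal systemic exposure: F × D_ev = D_iv
D_ev = D_iv / F = 300 / 0.75 = 400 mg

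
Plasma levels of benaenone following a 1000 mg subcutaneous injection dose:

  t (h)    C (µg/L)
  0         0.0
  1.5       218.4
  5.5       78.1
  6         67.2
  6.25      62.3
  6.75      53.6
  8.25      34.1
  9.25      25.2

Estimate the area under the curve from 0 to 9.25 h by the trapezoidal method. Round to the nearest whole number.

AUC = 934 µg/L·h

Trapezoidal AUC_0→9.25:
  [0→1.5]: (0.0+218.4)/2 × 1.5 = 163.8
  [1.5→5.5]: (218.4+78.1)/2 × 4 = 593.0
  [5.5→6]: (78.1+67.2)/2 × 0.5 = 36.325
  [6→6.25]: (67.2+62.3)/2 × 0.25 = 16.1875
  [6.25→6.75]: (62.3+53.6)/2 × 0.5 = 28.975
  [6.75→8.25]: (53.6+34.1)/2 × 1.5 = 65.775
  [8.25→9.25]: (34.1+25.2)/2 × 1 = 29.65
  Sum = 933.7125 µg/L·h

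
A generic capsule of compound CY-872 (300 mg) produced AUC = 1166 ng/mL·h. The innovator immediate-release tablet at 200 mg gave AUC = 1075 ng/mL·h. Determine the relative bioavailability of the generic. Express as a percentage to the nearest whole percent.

F_rel = (AUC_test/D_test) / (AUC_ref/D_ref)
      = (1166/300) / (1075/200)
      = 3.88667 / 5.375 = 0.7231 = 72.31%

F_rel = 72%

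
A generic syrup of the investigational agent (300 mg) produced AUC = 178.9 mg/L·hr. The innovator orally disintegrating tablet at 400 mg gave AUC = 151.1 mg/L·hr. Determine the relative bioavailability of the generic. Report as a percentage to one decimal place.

F_rel = (AUC_test/D_test) / (AUC_ref/D_ref)
      = (178.9/300) / (151.1/400)
      = 0.596333 / 0.37775 = 1.5786 = 157.86%

F_rel = 157.9%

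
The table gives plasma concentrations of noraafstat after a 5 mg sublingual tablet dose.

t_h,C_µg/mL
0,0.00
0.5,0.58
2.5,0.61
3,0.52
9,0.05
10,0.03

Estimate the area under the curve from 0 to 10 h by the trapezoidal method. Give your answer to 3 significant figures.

Trapezoidal AUC_0→10:
  [0→0.5]: (0.00+0.58)/2 × 0.5 = 0.145
  [0.5→2.5]: (0.58+0.61)/2 × 2 = 1.19
  [2.5→3]: (0.61+0.52)/2 × 0.5 = 0.2825
  [3→9]: (0.52+0.05)/2 × 6 = 1.71
  [9→10]: (0.05+0.03)/2 × 1 = 0.04
  Sum = 3.3675 µg/mL·h

AUC = 3.37 µg/mL·h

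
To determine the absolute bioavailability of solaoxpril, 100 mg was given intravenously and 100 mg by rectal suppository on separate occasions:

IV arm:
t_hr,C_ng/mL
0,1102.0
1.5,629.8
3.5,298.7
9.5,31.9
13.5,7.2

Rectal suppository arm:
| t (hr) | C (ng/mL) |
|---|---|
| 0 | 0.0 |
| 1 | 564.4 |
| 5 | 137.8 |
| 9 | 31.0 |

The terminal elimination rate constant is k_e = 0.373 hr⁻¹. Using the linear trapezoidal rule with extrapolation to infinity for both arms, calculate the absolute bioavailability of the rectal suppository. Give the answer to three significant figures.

F = 0.635

Trapezoidal AUC_0→13.5 (IV):
  [0→1.5]: (1102.0+629.8)/2 × 1.5 = 1298.85
  [1.5→3.5]: (629.8+298.7)/2 × 2 = 928.5
  [3.5→9.5]: (298.7+31.9)/2 × 6 = 991.8
  [9.5→13.5]: (31.9+7.2)/2 × 4 = 78.2
  Sum = 3297.35 ng/mL·hr
IV tail: 7.2/0.373 = 19.303; AUC_iv,0→∞ = 3297.35 + 19.303 = 3316.653 ng/mL·hr
Trapezoidal AUC_0→9 (rectal suppository):
  [0→1]: (0.0+564.4)/2 × 1 = 282.2
  [1→5]: (564.4+137.8)/2 × 4 = 1404.4
  [5→9]: (137.8+31.0)/2 × 4 = 337.6
  Sum = 2024.2 ng/mL·hr
rectal suppository tail: 31.0/0.373 = 83.110; AUC_ev,0→∞ = 2024.2 + 83.110 = 2107.31 ng/mL·hr
F = (AUC_ev/D_ev)/(AUC_iv/D_iv) = (2107.31/100)/(3316.653/100) = 21.0731/33.16653 = 0.6354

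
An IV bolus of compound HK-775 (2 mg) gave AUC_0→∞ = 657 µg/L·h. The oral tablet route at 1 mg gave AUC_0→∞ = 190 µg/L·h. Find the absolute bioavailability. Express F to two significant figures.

F = (AUC_ev / D_ev) / (AUC_iv / D_iv)
  = (190/1) / (657/2)
  = 190 / 328.5 = 0.5784

F = 0.58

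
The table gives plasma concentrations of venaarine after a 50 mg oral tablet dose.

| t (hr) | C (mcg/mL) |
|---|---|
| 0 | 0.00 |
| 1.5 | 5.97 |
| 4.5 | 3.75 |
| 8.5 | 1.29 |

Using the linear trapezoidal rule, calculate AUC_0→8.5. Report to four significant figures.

Trapezoidal AUC_0→8.5:
  [0→1.5]: (0.00+5.97)/2 × 1.5 = 4.4775
  [1.5→4.5]: (5.97+3.75)/2 × 3 = 14.58
  [4.5→8.5]: (3.75+1.29)/2 × 4 = 10.08
  Sum = 29.1375 mcg/mL·hr

AUC = 29.14 mcg/mL·hr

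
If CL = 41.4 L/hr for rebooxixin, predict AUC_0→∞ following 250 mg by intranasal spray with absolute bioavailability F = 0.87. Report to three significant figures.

AUC = 5.25 mg/L·hr

AUC_0→∞ = F × Dose / CL
        = 0.87 × 250 / 41.4 = 5.25362 mg/L·hr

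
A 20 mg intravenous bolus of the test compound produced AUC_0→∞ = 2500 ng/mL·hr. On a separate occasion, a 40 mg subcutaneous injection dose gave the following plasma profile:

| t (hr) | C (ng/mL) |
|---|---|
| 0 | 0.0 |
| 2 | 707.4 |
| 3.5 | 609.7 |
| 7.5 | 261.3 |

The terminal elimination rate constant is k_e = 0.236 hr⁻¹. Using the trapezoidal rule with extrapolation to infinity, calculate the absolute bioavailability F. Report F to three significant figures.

F = 0.909

Trapezoidal AUC_0→7.5 (subcutaneous injection):
  [0→2]: (0.0+707.4)/2 × 2 = 707.4
  [2→3.5]: (707.4+609.7)/2 × 1.5 = 987.825
  [3.5→7.5]: (609.7+261.3)/2 × 4 = 1742.0
  Sum = 3437.225 ng/mL·hr
Tail: C_last/k_e = 261.3/0.236 = 1107.203
AUC_0→∞ (subcutaneous injection) = 3437.225 + 1107.203 = 4544.428 ng/mL·hr
F = (AUC_ev/D_ev)/(AUC_iv/D_iv) = (4544.428/40)/(2500/20) = 113.6107/125 = 0.9089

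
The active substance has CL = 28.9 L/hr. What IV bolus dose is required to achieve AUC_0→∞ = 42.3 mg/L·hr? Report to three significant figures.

Dose = 1220 mg

Dose_iv = CL × AUC_0→∞
     = 28.9 × 42.3 = 1222.47 mg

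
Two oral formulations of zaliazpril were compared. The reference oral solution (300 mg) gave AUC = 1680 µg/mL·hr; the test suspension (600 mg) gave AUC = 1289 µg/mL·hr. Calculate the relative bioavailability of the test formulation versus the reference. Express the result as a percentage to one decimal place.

F_rel = 38.4%

F_rel = (AUC_test/D_test) / (AUC_ref/D_ref)
      = (1289/600) / (1680/300)
      = 2.14833 / 5.6 = 0.3836 = 38.36%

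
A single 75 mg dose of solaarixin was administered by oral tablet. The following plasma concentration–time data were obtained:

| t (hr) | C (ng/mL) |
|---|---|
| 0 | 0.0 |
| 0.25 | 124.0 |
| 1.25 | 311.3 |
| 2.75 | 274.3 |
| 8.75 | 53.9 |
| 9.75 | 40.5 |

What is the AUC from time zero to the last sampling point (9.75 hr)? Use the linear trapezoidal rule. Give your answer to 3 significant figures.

Trapezoidal AUC_0→9.75:
  [0→0.25]: (0.0+124.0)/2 × 0.25 = 15.5
  [0.25→1.25]: (124.0+311.3)/2 × 1 = 217.65
  [1.25→2.75]: (311.3+274.3)/2 × 1.5 = 439.2
  [2.75→8.75]: (274.3+53.9)/2 × 6 = 984.6
  [8.75→9.75]: (53.9+40.5)/2 × 1 = 47.2
  Sum = 1704.15 ng/mL·hr

AUC = 1700 ng/mL·hr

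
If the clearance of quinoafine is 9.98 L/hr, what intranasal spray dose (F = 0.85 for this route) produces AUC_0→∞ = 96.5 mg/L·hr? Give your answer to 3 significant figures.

Dose = 1130 mg

Dose = CL × AUC_0→∞ / F
     = 9.98 × 96.5 / 0.85 = 1133.02 mg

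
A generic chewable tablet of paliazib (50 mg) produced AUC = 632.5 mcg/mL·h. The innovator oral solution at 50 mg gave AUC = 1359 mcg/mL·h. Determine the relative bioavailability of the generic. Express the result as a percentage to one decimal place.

F_rel = 46.5%

F_rel = (AUC_test/D_test) / (AUC_ref/D_ref)
      = (632.5/50) / (1359/50)
      = 12.65 / 27.18 = 0.4654 = 46.54%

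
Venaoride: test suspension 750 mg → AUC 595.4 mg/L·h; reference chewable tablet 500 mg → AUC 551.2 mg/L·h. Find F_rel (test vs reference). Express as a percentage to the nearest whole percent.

F_rel = (AUC_test/D_test) / (AUC_ref/D_ref)
      = (595.4/750) / (551.2/500)
      = 0.793867 / 1.1024 = 0.7201 = 72.01%

F_rel = 72%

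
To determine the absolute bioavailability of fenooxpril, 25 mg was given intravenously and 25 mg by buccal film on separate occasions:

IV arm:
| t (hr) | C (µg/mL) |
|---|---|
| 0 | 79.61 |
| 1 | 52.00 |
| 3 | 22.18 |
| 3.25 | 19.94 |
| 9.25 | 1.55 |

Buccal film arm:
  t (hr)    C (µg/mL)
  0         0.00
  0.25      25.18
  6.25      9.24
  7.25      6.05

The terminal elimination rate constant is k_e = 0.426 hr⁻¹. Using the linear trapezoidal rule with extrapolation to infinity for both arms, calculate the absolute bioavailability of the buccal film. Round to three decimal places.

Trapezoidal AUC_0→9.25 (IV):
  [0→1]: (79.61+52.00)/2 × 1 = 65.805
  [1→3]: (52.00+22.18)/2 × 2 = 74.18
  [3→3.25]: (22.18+19.94)/2 × 0.25 = 5.265
  [3.25→9.25]: (19.94+1.55)/2 × 6 = 64.47
  Sum = 209.72 µg/mL·hr
IV tail: 1.55/0.426 = 3.638; AUC_iv,0→∞ = 209.72 + 3.638 = 213.358 µg/mL·hr
Trapezoidal AUC_0→7.25 (buccal film):
  [0→0.25]: (0.00+25.18)/2 × 0.25 = 3.1475
  [0.25→6.25]: (25.18+9.24)/2 × 6 = 103.26
  [6.25→7.25]: (9.24+6.05)/2 × 1 = 7.645
  Sum = 114.0525 µg/mL·hr
buccal film tail: 6.05/0.426 = 14.202; AUC_ev,0→∞ = 114.0525 + 14.202 = 128.2545 µg/mL·hr
F = (AUC_ev/D_ev)/(AUC_iv/D_iv) = (128.2545/25)/(213.358/25) = 5.13018/8.53432 = 0.6011

F = 0.601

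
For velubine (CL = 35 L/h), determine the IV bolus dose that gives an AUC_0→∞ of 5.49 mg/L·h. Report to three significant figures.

Dose_iv = CL × AUC_0→∞
     = 35 × 5.49 = 192.15 mg

Dose = 192 mg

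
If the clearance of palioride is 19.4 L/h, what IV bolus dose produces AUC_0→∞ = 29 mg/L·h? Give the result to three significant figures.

Dose_iv = CL × AUC_0→∞
     = 19.4 × 29 = 562.6 mg

Dose = 563 mg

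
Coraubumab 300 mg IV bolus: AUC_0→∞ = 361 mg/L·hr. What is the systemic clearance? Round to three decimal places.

CL = 0.831 L/hr

CL = Dose_iv / AUC_0→∞
   = 300 / 361 = 0.831025 L/hr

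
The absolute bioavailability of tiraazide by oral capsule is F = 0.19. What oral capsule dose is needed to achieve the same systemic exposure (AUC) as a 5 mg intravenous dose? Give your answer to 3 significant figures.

For equal systemic exposure: F × D_ev = D_iv
D_ev = D_iv / F = 5 / 0.19 = 26.3158 mg

D_oral = 26.3 mg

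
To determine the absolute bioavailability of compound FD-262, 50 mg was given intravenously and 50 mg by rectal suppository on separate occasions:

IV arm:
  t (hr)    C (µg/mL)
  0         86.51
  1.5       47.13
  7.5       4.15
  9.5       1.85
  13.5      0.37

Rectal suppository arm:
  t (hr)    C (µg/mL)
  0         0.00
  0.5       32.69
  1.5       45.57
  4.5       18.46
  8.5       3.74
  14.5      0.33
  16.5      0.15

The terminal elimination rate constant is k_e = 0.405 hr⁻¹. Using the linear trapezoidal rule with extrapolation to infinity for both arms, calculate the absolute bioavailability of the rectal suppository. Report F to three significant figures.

Trapezoidal AUC_0→13.5 (IV):
  [0→1.5]: (86.51+47.13)/2 × 1.5 = 100.23
  [1.5→7.5]: (47.13+4.15)/2 × 6 = 153.84
  [7.5→9.5]: (4.15+1.85)/2 × 2 = 6.0
  [9.5→13.5]: (1.85+0.37)/2 × 4 = 4.44
  Sum = 264.51 µg/mL·hr
IV tail: 0.37/0.405 = 0.914; AUC_iv,0→∞ = 264.51 + 0.914 = 265.424 µg/mL·hr
Trapezoidal AUC_0→16.5 (rectal suppository):
  [0→0.5]: (0.00+32.69)/2 × 0.5 = 8.1725
  [0.5→1.5]: (32.69+45.57)/2 × 1 = 39.13
  [1.5→4.5]: (45.57+18.46)/2 × 3 = 96.045
  [4.5→8.5]: (18.46+3.74)/2 × 4 = 44.4
  [8.5→14.5]: (3.74+0.33)/2 × 6 = 12.21
  [14.5→16.5]: (0.33+0.15)/2 × 2 = 0.48
  Sum = 200.4375 µg/mL·hr
rectal suppository tail: 0.15/0.405 = 0.370; AUC_ev,0→∞ = 200.4375 + 0.370 = 200.8075 µg/mL·hr
F = (AUC_ev/D_ev)/(AUC_iv/D_iv) = (200.8075/50)/(265.424/50) = 4.01615/5.30848 = 0.7566

F = 0.757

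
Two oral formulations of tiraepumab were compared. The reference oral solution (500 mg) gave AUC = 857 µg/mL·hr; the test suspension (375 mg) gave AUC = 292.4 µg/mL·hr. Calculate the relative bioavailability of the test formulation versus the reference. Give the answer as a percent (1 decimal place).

F_rel = (AUC_test/D_test) / (AUC_ref/D_ref)
      = (292.4/375) / (857/500)
      = 0.779733 / 1.714 = 0.4549 = 45.49%

F_rel = 45.5%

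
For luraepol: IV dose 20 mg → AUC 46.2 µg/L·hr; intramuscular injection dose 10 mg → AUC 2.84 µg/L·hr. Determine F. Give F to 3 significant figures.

F = 0.123

F = (AUC_ev / D_ev) / (AUC_iv / D_iv)
  = (2.84/10) / (46.2/20)
  = 0.284 / 2.31 = 0.1229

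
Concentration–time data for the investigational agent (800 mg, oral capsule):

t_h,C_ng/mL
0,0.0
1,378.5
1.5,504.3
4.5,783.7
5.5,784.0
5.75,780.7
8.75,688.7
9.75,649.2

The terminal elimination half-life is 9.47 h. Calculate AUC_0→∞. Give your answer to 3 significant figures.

AUC = 15100 ng/mL·h

Trapezoidal AUC_0→9.75:
  [0→1]: (0.0+378.5)/2 × 1 = 189.25
  [1→1.5]: (378.5+504.3)/2 × 0.5 = 220.7
  [1.5→4.5]: (504.3+783.7)/2 × 3 = 1932.0
  [4.5→5.5]: (783.7+784.0)/2 × 1 = 783.85
  [5.5→5.75]: (784.0+780.7)/2 × 0.25 = 195.5875
  [5.75→8.75]: (780.7+688.7)/2 × 3 = 2204.1
  [8.75→9.75]: (688.7+649.2)/2 × 1 = 668.95
  Sum = 6194.4375 ng/mL·h
k_e = ln2 / t½ = 0.693147 / 9.47 = 0.0732 h^-1
Extrapolated tail: C_last / k_e = 649.2 / 0.0732 = 8868.852
AUC_0→∞ = 6194.4375 + 8868.852 = 15063.2895 ng/mL·h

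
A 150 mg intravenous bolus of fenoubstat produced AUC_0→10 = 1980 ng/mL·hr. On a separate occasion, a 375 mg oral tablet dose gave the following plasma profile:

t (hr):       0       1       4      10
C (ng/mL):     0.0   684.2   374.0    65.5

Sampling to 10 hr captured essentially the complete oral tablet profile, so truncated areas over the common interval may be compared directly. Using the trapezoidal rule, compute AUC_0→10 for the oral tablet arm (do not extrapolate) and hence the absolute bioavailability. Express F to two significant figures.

Trapezoidal AUC_0→10 (oral tablet):
  [0→1]: (0.0+684.2)/2 × 1 = 342.1
  [1→4]: (684.2+374.0)/2 × 3 = 1587.3
  [4→10]: (374.0+65.5)/2 × 6 = 1318.5
  Sum = 3247.9 ng/mL·hr
F = (AUC_ev/D_ev)/(AUC_iv/D_iv) = (3247.9/375)/(1980/150) = 8.66107/13.2 = 0.6561

F = 0.66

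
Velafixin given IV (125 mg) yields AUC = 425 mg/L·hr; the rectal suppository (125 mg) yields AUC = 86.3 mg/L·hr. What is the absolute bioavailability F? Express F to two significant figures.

F = 0.20

F = (AUC_ev / D_ev) / (AUC_iv / D_iv)
  = (86.3/125) / (425/125)
  = 0.6904 / 3.4 = 0.2031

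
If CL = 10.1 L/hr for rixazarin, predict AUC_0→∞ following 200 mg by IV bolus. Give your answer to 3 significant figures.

AUC_0→∞ = Dose_iv / CL
        = 200 / 10.1 = 19.802 mg/L·hr

AUC = 19.8 mg/L·hr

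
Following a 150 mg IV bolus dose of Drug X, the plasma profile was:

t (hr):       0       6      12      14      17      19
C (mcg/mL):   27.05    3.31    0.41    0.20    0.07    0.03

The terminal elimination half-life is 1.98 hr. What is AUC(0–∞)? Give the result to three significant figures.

Trapezoidal AUC_0→19:
  [0→6]: (27.05+3.31)/2 × 6 = 91.08
  [6→12]: (3.31+0.41)/2 × 6 = 11.16
  [12→14]: (0.41+0.20)/2 × 2 = 0.61
  [14→17]: (0.20+0.07)/2 × 3 = 0.405
  [17→19]: (0.07+0.03)/2 × 2 = 0.1
  Sum = 103.355 mcg/mL·hr
k_e = ln2 / t½ = 0.693147 / 1.98 = 0.3501 hr^-1
Extrapolated tail: C_last / k_e = 0.03 / 0.3501 = 0.086
AUC_0→∞ = 103.355 + 0.086 = 103.441 mcg/mL·hr

AUC = 103 mcg/mL·hr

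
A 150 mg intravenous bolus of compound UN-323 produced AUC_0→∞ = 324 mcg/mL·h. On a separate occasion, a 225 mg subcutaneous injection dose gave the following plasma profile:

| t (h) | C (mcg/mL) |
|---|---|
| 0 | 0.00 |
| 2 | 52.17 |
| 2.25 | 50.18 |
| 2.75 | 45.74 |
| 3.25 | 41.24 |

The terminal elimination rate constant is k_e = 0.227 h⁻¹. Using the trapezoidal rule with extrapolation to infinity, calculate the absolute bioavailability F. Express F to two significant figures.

Trapezoidal AUC_0→3.25 (subcutaneous injection):
  [0→2]: (0.00+52.17)/2 × 2 = 52.17
  [2→2.25]: (52.17+50.18)/2 × 0.25 = 12.79375
  [2.25→2.75]: (50.18+45.74)/2 × 0.5 = 23.98
  [2.75→3.25]: (45.74+41.24)/2 × 0.5 = 21.745
  Sum = 110.68875 mcg/mL·h
Tail: C_last/k_e = 41.24/0.227 = 181.674
AUC_0→∞ (subcutaneous injection) = 110.68875 + 181.674 = 292.36275 mcg/mL·h
F = (AUC_ev/D_ev)/(AUC_iv/D_iv) = (292.36275/225)/(324/150) = 1.29939/2.16 = 0.6016

F = 0.60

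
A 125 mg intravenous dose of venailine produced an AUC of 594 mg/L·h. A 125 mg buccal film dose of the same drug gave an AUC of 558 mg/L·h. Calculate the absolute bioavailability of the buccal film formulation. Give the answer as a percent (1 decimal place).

F = (AUC_ev / D_ev) / (AUC_iv / D_iv)
  = (558/125) / (594/125)
  = 4.464 / 4.752 = 0.9394
  = 93.94%

F = 93.9%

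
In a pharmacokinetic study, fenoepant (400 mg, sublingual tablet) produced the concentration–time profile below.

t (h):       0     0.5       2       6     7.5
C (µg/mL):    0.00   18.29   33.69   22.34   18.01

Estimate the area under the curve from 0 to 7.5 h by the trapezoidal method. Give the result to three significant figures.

AUC = 186 µg/mL·h

Trapezoidal AUC_0→7.5:
  [0→0.5]: (0.00+18.29)/2 × 0.5 = 4.5725
  [0.5→2]: (18.29+33.69)/2 × 1.5 = 38.985
  [2→6]: (33.69+22.34)/2 × 4 = 112.06
  [6→7.5]: (22.34+18.01)/2 × 1.5 = 30.2625
  Sum = 185.88 µg/mL·h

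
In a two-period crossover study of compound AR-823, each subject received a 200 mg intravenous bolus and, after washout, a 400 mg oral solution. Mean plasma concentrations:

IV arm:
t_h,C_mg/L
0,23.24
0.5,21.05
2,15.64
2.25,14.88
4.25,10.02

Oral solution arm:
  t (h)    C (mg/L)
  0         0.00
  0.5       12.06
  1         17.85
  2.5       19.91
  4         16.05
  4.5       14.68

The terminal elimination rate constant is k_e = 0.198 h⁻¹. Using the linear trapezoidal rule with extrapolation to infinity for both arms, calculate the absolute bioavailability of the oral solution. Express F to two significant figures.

F = 0.63

Trapezoidal AUC_0→4.25 (IV):
  [0→0.5]: (23.24+21.05)/2 × 0.5 = 11.0725
  [0.5→2]: (21.05+15.64)/2 × 1.5 = 27.5175
  [2→2.25]: (15.64+14.88)/2 × 0.25 = 3.815
  [2.25→4.25]: (14.88+10.02)/2 × 2 = 24.9
  Sum = 67.305 mg/L·h
IV tail: 10.02/0.198 = 50.606; AUC_iv,0→∞ = 67.305 + 50.606 = 117.911 mg/L·h
Trapezoidal AUC_0→4.5 (oral solution):
  [0→0.5]: (0.00+12.06)/2 × 0.5 = 3.015
  [0.5→1]: (12.06+17.85)/2 × 0.5 = 7.4775
  [1→2.5]: (17.85+19.91)/2 × 1.5 = 28.32
  [2.5→4]: (19.91+16.05)/2 × 1.5 = 26.97
  [4→4.5]: (16.05+14.68)/2 × 0.5 = 7.6825
  Sum = 73.465 mg/L·h
oral solution tail: 14.68/0.198 = 74.141; AUC_ev,0→∞ = 73.465 + 74.141 = 147.606 mg/L·h
F = (AUC_ev/D_ev)/(AUC_iv/D_iv) = (147.606/400)/(117.911/200) = 0.369015/0.589555 = 0.6259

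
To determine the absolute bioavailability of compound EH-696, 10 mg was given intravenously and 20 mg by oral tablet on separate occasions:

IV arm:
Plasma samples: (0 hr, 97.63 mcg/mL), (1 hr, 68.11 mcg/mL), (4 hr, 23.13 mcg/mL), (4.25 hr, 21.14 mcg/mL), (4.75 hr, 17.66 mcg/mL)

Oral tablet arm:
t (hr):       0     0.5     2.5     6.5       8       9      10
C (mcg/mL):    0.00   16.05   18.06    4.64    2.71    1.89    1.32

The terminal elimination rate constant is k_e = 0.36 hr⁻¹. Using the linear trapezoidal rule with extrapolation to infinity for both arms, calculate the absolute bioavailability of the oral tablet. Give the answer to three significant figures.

Trapezoidal AUC_0→4.75 (IV):
  [0→1]: (97.63+68.11)/2 × 1 = 82.87
  [1→4]: (68.11+23.13)/2 × 3 = 136.86
  [4→4.25]: (23.13+21.14)/2 × 0.25 = 5.53375
  [4.25→4.75]: (21.14+17.66)/2 × 0.5 = 9.7
  Sum = 234.96375 mcg/mL·hr
IV tail: 17.66/0.36 = 49.056; AUC_iv,0→∞ = 234.96375 + 49.056 = 284.01975 mcg/mL·hr
Trapezoidal AUC_0→10 (oral tablet):
  [0→0.5]: (0.00+16.05)/2 × 0.5 = 4.0125
  [0.5→2.5]: (16.05+18.06)/2 × 2 = 34.11
  [2.5→6.5]: (18.06+4.64)/2 × 4 = 45.4
  [6.5→8]: (4.64+2.71)/2 × 1.5 = 5.5125
  [8→9]: (2.71+1.89)/2 × 1 = 2.3
  [9→10]: (1.89+1.32)/2 × 1 = 1.605
  Sum = 92.94 mcg/mL·hr
oral tablet tail: 1.32/0.36 = 3.667; AUC_ev,0→∞ = 92.94 + 3.667 = 96.607 mcg/mL·hr
F = (AUC_ev/D_ev)/(AUC_iv/D_iv) = (96.607/20)/(284.01975/10) = 4.83035/28.401975 = 0.1701

F = 0.170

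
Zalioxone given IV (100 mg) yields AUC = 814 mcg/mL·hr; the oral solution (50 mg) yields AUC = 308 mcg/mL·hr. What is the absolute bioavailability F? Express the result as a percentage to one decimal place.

F = 75.7%

F = (AUC_ev / D_ev) / (AUC_iv / D_iv)
  = (308/50) / (814/100)
  = 6.16 / 8.14 = 0.7568
  = 75.68%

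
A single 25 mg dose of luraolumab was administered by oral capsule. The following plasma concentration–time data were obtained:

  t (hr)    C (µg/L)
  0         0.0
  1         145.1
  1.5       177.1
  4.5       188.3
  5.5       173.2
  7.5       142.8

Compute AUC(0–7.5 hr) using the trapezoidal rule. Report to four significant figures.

Trapezoidal AUC_0→7.5:
  [0→1]: (0.0+145.1)/2 × 1 = 72.55
  [1→1.5]: (145.1+177.1)/2 × 0.5 = 80.55
  [1.5→4.5]: (177.1+188.3)/2 × 3 = 548.1
  [4.5→5.5]: (188.3+173.2)/2 × 1 = 180.75
  [5.5→7.5]: (173.2+142.8)/2 × 2 = 316.0
  Sum = 1197.95 µg/L·hr

AUC = 1198 µg/L·hr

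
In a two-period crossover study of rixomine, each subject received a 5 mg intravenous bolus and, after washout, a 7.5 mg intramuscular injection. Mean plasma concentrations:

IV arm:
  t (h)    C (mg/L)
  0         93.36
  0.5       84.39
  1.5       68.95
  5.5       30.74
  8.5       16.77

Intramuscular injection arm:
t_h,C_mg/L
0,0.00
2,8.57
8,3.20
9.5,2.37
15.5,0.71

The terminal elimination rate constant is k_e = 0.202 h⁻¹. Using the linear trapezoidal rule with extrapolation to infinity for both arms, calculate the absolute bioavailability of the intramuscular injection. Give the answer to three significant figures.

F = 0.0854

Trapezoidal AUC_0→8.5 (IV):
  [0→0.5]: (93.36+84.39)/2 × 0.5 = 44.4375
  [0.5→1.5]: (84.39+68.95)/2 × 1 = 76.67
  [1.5→5.5]: (68.95+30.74)/2 × 4 = 199.38
  [5.5→8.5]: (30.74+16.77)/2 × 3 = 71.265
  Sum = 391.7525 mg/L·h
IV tail: 16.77/0.202 = 83.020; AUC_iv,0→∞ = 391.7525 + 83.020 = 474.7725 mg/L·h
Trapezoidal AUC_0→15.5 (intramuscular injection):
  [0→2]: (0.00+8.57)/2 × 2 = 8.57
  [2→8]: (8.57+3.20)/2 × 6 = 35.31
  [8→9.5]: (3.20+2.37)/2 × 1.5 = 4.1775
  [9.5→15.5]: (2.37+0.71)/2 × 6 = 9.24
  Sum = 57.2975 mg/L·h
intramuscular injection tail: 0.71/0.202 = 3.515; AUC_ev,0→∞ = 57.2975 + 3.515 = 60.8125 mg/L·h
F = (AUC_ev/D_ev)/(AUC_iv/D_iv) = (60.8125/7.5)/(474.7725/5) = 8.10833/94.9545 = 0.0854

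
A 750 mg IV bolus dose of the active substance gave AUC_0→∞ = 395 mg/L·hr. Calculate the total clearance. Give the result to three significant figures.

CL = Dose_iv / AUC_0→∞
   = 750 / 395 = 1.89873 L/hr

CL = 1.90 L/hr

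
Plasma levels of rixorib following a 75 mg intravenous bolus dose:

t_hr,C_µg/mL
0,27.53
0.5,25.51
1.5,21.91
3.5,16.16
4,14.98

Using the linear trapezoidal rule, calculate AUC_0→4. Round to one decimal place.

AUC = 82.8 µg/mL·hr

Trapezoidal AUC_0→4:
  [0→0.5]: (27.53+25.51)/2 × 0.5 = 13.26
  [0.5→1.5]: (25.51+21.91)/2 × 1 = 23.71
  [1.5→3.5]: (21.91+16.16)/2 × 2 = 38.07
  [3.5→4]: (16.16+14.98)/2 × 0.5 = 7.785
  Sum = 82.825 µg/mL·hr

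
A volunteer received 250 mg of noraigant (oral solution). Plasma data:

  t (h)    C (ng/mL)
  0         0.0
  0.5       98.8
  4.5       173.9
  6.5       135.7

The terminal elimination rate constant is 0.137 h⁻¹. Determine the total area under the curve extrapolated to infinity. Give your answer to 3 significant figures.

AUC = 1870 ng/mL·h

Trapezoidal AUC_0→6.5:
  [0→0.5]: (0.0+98.8)/2 × 0.5 = 24.7
  [0.5→4.5]: (98.8+173.9)/2 × 4 = 545.4
  [4.5→6.5]: (173.9+135.7)/2 × 2 = 309.6
  Sum = 879.7 ng/mL·h
Extrapolated tail: C_last / k_e = 135.7 / 0.137 = 990.511
AUC_0→∞ = 879.7 + 990.511 = 1870.211 ng/mL·h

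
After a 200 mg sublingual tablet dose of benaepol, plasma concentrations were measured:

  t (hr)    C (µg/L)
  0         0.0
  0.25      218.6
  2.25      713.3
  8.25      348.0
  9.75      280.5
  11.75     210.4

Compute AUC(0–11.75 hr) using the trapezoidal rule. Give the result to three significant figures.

Trapezoidal AUC_0→11.75:
  [0→0.25]: (0.0+218.6)/2 × 0.25 = 27.325
  [0.25→2.25]: (218.6+713.3)/2 × 2 = 931.9
  [2.25→8.25]: (713.3+348.0)/2 × 6 = 3183.9
  [8.25→9.75]: (348.0+280.5)/2 × 1.5 = 471.375
  [9.75→11.75]: (280.5+210.4)/2 × 2 = 490.9
  Sum = 5105.4 µg/L·hr

AUC = 5110 µg/L·hr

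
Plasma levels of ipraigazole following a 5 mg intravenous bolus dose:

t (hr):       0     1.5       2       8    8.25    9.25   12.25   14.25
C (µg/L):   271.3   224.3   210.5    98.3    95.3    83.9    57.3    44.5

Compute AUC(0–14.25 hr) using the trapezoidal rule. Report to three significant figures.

AUC = 1830 µg/L·hr

Trapezoidal AUC_0→14.25:
  [0→1.5]: (271.3+224.3)/2 × 1.5 = 371.7
  [1.5→2]: (224.3+210.5)/2 × 0.5 = 108.7
  [2→8]: (210.5+98.3)/2 × 6 = 926.4
  [8→8.25]: (98.3+95.3)/2 × 0.25 = 24.2
  [8.25→9.25]: (95.3+83.9)/2 × 1 = 89.6
  [9.25→12.25]: (83.9+57.3)/2 × 3 = 211.8
  [12.25→14.25]: (57.3+44.5)/2 × 2 = 101.8
  Sum = 1834.2 µg/L·hr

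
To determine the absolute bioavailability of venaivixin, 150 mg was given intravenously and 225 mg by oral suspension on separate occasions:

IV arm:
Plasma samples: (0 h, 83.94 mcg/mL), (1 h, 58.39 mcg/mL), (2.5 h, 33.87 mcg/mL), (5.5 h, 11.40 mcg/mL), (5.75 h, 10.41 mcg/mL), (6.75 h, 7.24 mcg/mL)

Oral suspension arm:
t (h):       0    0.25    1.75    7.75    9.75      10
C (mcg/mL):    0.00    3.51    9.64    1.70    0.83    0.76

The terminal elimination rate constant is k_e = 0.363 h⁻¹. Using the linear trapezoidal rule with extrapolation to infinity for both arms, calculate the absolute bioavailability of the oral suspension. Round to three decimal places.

F = 0.137

Trapezoidal AUC_0→6.75 (IV):
  [0→1]: (83.94+58.39)/2 × 1 = 71.165
  [1→2.5]: (58.39+33.87)/2 × 1.5 = 69.195
  [2.5→5.5]: (33.87+11.40)/2 × 3 = 67.905
  [5.5→5.75]: (11.40+10.41)/2 × 0.25 = 2.72625
  [5.75→6.75]: (10.41+7.24)/2 × 1 = 8.825
  Sum = 219.81625 mcg/mL·h
IV tail: 7.24/0.363 = 19.945; AUC_iv,0→∞ = 219.81625 + 19.945 = 239.76125 mcg/mL·h
Trapezoidal AUC_0→10 (oral suspension):
  [0→0.25]: (0.00+3.51)/2 × 0.25 = 0.43875
  [0.25→1.75]: (3.51+9.64)/2 × 1.5 = 9.8625
  [1.75→7.75]: (9.64+1.70)/2 × 6 = 34.02
  [7.75→9.75]: (1.70+0.83)/2 × 2 = 2.53
  [9.75→10]: (0.83+0.76)/2 × 0.25 = 0.19875
  Sum = 47.05 mcg/mL·h
oral suspension tail: 0.76/0.363 = 2.094; AUC_ev,0→∞ = 47.05 + 2.094 = 49.144 mcg/mL·h
F = (AUC_ev/D_ev)/(AUC_iv/D_iv) = (49.144/225)/(239.76125/150) = 0.218418/1.59841 = 0.1366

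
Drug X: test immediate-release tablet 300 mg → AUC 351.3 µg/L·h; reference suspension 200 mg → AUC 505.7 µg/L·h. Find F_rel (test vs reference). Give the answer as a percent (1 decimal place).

F_rel = 46.3%

F_rel = (AUC_test/D_test) / (AUC_ref/D_ref)
      = (351.3/300) / (505.7/200)
      = 1.171 / 2.5285 = 0.4631 = 46.31%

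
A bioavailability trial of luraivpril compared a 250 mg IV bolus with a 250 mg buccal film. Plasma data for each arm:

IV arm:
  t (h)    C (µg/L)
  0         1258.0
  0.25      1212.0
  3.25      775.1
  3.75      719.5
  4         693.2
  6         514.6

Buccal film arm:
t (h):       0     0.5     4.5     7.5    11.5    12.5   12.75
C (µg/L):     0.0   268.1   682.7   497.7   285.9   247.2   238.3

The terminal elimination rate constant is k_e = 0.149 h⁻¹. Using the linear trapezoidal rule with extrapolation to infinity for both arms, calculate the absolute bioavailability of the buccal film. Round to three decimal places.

F = 0.851

Trapezoidal AUC_0→6 (IV):
  [0→0.25]: (1258.0+1212.0)/2 × 0.25 = 308.75
  [0.25→3.25]: (1212.0+775.1)/2 × 3 = 2980.65
  [3.25→3.75]: (775.1+719.5)/2 × 0.5 = 373.65
  [3.75→4]: (719.5+693.2)/2 × 0.25 = 176.5875
  [4→6]: (693.2+514.6)/2 × 2 = 1207.8
  Sum = 5047.4375 µg/L·h
IV tail: 514.6/0.149 = 3453.691; AUC_iv,0→∞ = 5047.4375 + 3453.691 = 8501.1285 µg/L·h
Trapezoidal AUC_0→12.75 (buccal film):
  [0→0.5]: (0.0+268.1)/2 × 0.5 = 67.025
  [0.5→4.5]: (268.1+682.7)/2 × 4 = 1901.6
  [4.5→7.5]: (682.7+497.7)/2 × 3 = 1770.6
  [7.5→11.5]: (497.7+285.9)/2 × 4 = 1567.2
  [11.5→12.5]: (285.9+247.2)/2 × 1 = 266.55
  [12.5→12.75]: (247.2+238.3)/2 × 0.25 = 60.6875
  Sum = 5633.6625 µg/L·h
buccal film tail: 238.3/0.149 = 1599.329; AUC_ev,0→∞ = 5633.6625 + 1599.329 = 7232.9915 µg/L·h
F = (AUC_ev/D_ev)/(AUC_iv/D_iv) = (7232.9915/250)/(8501.1285/250) = 28.931966/34.004514 = 0.8508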